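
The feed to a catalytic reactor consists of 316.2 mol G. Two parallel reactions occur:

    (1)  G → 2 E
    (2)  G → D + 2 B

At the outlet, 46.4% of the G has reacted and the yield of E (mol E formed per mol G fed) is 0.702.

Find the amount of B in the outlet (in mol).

71.5 mol

Yield of E: 2ξ₁ / 316.2 = 0.702 → ξ₁ = 111 mol.
Conversion of G: 1ξ₁ + 1ξ₂ = 0.464 × 316.2 = 146.7 → ξ₂ = 35.73 mol.
Outlet amounts (n = n₀ + Σ ν·ξ):
  G: 316.2 − 1(111) − 1(35.73) = 169.5
  E: 0 + 2(111) = 222
  D: 0 + 1(35.73) = 35.73
  B: 0 + 2(35.73) = 71.46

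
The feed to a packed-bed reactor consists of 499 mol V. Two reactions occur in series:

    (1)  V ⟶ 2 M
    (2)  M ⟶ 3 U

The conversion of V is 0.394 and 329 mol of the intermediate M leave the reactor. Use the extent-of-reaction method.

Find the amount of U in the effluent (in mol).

Conversion of V: V consumed = 1ξ₁ = 0.394 × 499 → ξ₁ = 196.6 mol.
M balance: n_M = 0 + 2ξ₁ − 1ξ₂ = 329 → ξ₂ = (2·196.6 − 329)/1 = 64.21 mol.
Outlet amounts (n = n₀ + Σ ν·ξ):
  V: 499 − 1(196.6) = 302.4
  M: 0 + 2(196.6) − 1(64.21) = 329
  U: 0 + 3(64.21) = 192.6

193 mol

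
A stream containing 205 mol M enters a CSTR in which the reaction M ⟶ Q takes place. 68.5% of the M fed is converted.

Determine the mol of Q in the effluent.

M reacted = 0.685 × 205 = 140.4 mol; ν_M = −1, so ξ = 140.4/1 = 140.4 mol.
Outlet amounts (n = n₀ + ν ξ):
  M: 205 − 1(140.4) = 64.57
  Q: 0 + 1(140.4) = 140.4

140 mol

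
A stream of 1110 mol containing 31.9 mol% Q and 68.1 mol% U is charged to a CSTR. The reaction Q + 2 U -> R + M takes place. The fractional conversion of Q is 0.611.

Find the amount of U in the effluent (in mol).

323 mol

Q reacted = 0.611 × 354.1 = 216.3 mol; ν_Q = −1, so ξ = 216.3/1 = 216.3 mol.
Outlet amounts (n = n₀ + ν ξ):
  Q: 354.1 − 1(216.3) = 137.7
  U: 755.9 − 2(216.3) = 323.2
  R: 0 + 1(216.3) = 216.3
  M: 0 + 1(216.3) = 216.3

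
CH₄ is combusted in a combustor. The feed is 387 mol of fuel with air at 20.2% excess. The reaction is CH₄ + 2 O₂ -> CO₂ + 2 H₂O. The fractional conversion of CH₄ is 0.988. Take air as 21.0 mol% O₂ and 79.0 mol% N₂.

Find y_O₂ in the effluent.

Stoichiometric O₂ = 2 × 387 = 774 mol; O₂ fed = 774 × 1.202 = 930.3 mol.
N₂ fed = 930.3 × 79/21 = 3500 mol.
Fuel reacted = 0.988 × 387 → ξ = 382.4 mol.
Outlet (n = n₀ + ν ξ):
  CH₄: 387 − 1(382.4) = 4.644
  O₂: 930.3 − 2(382.4) = 165.6
  N₂: 3500 (inert)
  CO₂: 0 + 1(382.4) = 382.4
  H₂O: 0 + 2(382.4) = 764.7
Total out = 4817 mol; y_O₂ = 165.6 / 4817 = 0.03438.

0.0344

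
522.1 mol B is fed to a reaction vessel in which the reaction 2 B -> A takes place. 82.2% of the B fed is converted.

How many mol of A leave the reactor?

B reacted = 0.822 × 522.1 = 429.2 mol; ν_B = −2, so ξ = 429.2/2 = 214.6 mol.
Outlet amounts (n = n₀ + ν ξ):
  B: 522.1 − 2(214.6) = 92.93
  A: 0 + 1(214.6) = 214.6

215 mol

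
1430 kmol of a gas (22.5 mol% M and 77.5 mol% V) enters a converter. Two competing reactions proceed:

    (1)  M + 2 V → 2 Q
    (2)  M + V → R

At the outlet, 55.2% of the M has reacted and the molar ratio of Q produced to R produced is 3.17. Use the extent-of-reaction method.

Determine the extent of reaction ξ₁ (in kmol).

Conversion of M: M consumed = 0.552 × 321.8 = 177.6 kmol = 1ξ₁ + 1ξ₂.
Selectivity: 2ξ₁ / (1ξ₂) = 3.17 → ξ₁ = 1.585 ξ₂.
Substitute: (1·1.585 + 1) ξ₂ = 177.6 → ξ₂ = 68.71 kmol, ξ₁ = 108.9 kmol.
Outlet amounts (n = n₀ + Σ ν·ξ):
  M: 321.8 − 1(108.9) − 1(68.71) = 144.1
  V: 1108 − 2(108.9) − 1(68.71) = 821.7
  Q: 0 + 2(108.9) = 217.8
  R: 0 + 1(68.71) = 68.71

ξ₁ = 109 kmol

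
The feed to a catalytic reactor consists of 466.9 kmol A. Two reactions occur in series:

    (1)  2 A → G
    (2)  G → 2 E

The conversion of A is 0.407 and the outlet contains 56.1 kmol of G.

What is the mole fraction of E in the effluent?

0.189

Conversion of A: A consumed = 2ξ₁ = 0.407 × 466.9 → ξ₁ = 95.01 kmol.
G balance: n_G = 0 + 1ξ₁ − 1ξ₂ = 56.1 → ξ₂ = (1·95.01 − 56.1)/1 = 38.91 kmol.
Outlet amounts (n = n₀ + Σ ν·ξ):
  A: 466.9 − 2(95.01) = 276.9
  G: 0 + 1(95.01) − 1(38.91) = 56.1
  E: 0 + 2(38.91) = 77.83
Total out = 410.8 kmol; y_E = 77.83 / 410.8 = 0.1895.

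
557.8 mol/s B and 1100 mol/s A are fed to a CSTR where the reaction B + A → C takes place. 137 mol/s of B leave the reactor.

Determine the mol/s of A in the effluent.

For B: n = n₀ − 1ξ → 137 = 557.8 − 1ξ, giving ξ = 420.8 mol/s.
Outlet amounts (n = n₀ + ν ξ):
  B: 557.8 − 1(420.8) = 137
  A: 1100 − 1(420.8) = 679.2
  C: 0 + 1(420.8) = 420.8

679 mol/s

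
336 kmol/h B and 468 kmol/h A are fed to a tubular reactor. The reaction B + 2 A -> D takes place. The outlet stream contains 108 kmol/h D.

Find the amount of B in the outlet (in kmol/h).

For D: n = n₀ + 1ξ → 108 = 0 + 1ξ, giving ξ = 108 kmol/h.
Outlet amounts (n = n₀ + ν ξ):
  B: 336 − 1(108) = 228
  A: 468 − 2(108) = 252
  D: 0 + 1(108) = 108

228 kmol/h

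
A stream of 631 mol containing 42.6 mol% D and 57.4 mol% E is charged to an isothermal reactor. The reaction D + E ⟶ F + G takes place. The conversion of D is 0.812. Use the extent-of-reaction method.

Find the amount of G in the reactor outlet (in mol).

D reacted = 0.812 × 268.8 = 218.3 mol; ν_D = −1, so ξ = 218.3/1 = 218.3 mol.
Outlet amounts (n = n₀ + ν ξ):
  D: 268.8 − 1(218.3) = 50.54
  E: 362.2 − 1(218.3) = 143.9
  F: 0 + 1(218.3) = 218.3
  G: 0 + 1(218.3) = 218.3

218 mol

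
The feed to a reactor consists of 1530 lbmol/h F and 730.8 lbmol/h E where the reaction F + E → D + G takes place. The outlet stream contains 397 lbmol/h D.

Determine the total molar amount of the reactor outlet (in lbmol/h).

2260 lbmol/h

For D: n = n₀ + 1ξ → 397 = 0 + 1ξ, giving ξ = 397 lbmol/h.
Outlet amounts (n = n₀ + ν ξ):
  F: 1530 − 1(397) = 1133
  E: 730.8 − 1(397) = 333.8
  D: 0 + 1(397) = 397
  G: 0 + 1(397) = 397
Total out = 1133 + 333.8 + 397 + 397 = 2261 lbmol/h.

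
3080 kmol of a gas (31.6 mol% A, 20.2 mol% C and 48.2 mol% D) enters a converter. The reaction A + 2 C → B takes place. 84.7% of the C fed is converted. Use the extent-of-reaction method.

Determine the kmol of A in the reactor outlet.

710 kmol

C reacted = 0.847 × 622.2 = 527 kmol; ν_C = −2, so ξ = 527/2 = 263.5 kmol.
Outlet amounts (n = n₀ + ν ξ):
  A: 973.3 − 1(263.5) = 709.8
  C: 622.2 − 2(263.5) = 95.19
  B: 0 + 1(263.5) = 263.5
  D: 1485 (inert)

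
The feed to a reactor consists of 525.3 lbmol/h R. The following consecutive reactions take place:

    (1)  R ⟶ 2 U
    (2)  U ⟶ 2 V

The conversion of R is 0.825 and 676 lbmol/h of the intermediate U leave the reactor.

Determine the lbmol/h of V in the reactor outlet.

381 lbmol/h

Conversion of R: R consumed = 1ξ₁ = 0.825 × 525.3 → ξ₁ = 433.4 lbmol/h.
U balance: n_U = 0 + 2ξ₁ − 1ξ₂ = 676 → ξ₂ = (2·433.4 − 676)/1 = 190.7 lbmol/h.
Outlet amounts (n = n₀ + Σ ν·ξ):
  R: 525.3 − 1(433.4) = 91.93
  U: 0 + 2(433.4) − 1(190.7) = 676
  V: 0 + 2(190.7) = 381.5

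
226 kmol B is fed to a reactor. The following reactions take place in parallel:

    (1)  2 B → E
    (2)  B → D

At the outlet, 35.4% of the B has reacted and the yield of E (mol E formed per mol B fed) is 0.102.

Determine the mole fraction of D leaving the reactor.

Yield of E: 1ξ₁ / 226 = 0.102 → ξ₁ = 23.05 kmol.
Conversion of B: 2ξ₁ + 1ξ₂ = 0.354 × 226 = 80 → ξ₂ = 33.9 kmol.
Outlet amounts (n = n₀ + Σ ν·ξ):
  B: 226 − 2(23.05) − 1(33.9) = 146
  E: 0 + 1(23.05) = 23.05
  D: 0 + 1(33.9) = 33.9
Total out = 202.9 kmol; y_D = 33.9 / 202.9 = 0.167.

0.167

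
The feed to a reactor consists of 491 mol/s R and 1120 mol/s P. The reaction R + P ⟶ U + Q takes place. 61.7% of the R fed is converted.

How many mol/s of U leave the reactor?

R reacted = 0.617 × 491 = 302.9 mol/s; ν_R = −1, so ξ = 302.9/1 = 302.9 mol/s.
Outlet amounts (n = n₀ + ν ξ):
  R: 491 − 1(302.9) = 188.1
  P: 1120 − 1(302.9) = 817.1
  U: 0 + 1(302.9) = 302.9
  Q: 0 + 1(302.9) = 302.9

303 mol/s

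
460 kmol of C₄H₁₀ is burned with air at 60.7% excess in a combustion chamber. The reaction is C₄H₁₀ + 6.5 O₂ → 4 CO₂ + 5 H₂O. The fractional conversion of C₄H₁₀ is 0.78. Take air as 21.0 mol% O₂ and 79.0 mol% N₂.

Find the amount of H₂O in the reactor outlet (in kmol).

1790 kmol

Stoichiometric O₂ = 6.5 × 460 = 2990 kmol; O₂ fed = 2990 × 1.607 = 4805 kmol.
N₂ fed = 4805 × 79/21 = 18080 kmol.
Fuel reacted = 0.78 × 460 → ξ = 358.8 kmol.
Outlet (n = n₀ + ν ξ):
  C₄H₁₀: 460 − 1(358.8) = 101.2
  O₂: 4805 − 6.5(358.8) = 2473
  N₂: 18080 (inert)
  CO₂: 0 + 4(358.8) = 1435
  H₂O: 0 + 5(358.8) = 1794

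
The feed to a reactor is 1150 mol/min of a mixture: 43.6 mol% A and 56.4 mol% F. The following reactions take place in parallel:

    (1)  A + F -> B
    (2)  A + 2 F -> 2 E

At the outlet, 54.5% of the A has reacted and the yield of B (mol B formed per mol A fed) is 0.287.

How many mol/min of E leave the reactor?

259 mol/min

Yield of B: 1ξ₁ / 501.4 = 0.287 → ξ₁ = 143.9 mol/min.
Conversion of A: 1ξ₁ + 1ξ₂ = 0.545 × 501.4 = 273.3 → ξ₂ = 129.4 mol/min.
Outlet amounts (n = n₀ + Σ ν·ξ):
  A: 501.4 − 1(143.9) − 1(129.4) = 228.1
  F: 648.6 − 1(143.9) − 2(129.4) = 246
  B: 0 + 1(143.9) = 143.9
  E: 0 + 2(129.4) = 258.7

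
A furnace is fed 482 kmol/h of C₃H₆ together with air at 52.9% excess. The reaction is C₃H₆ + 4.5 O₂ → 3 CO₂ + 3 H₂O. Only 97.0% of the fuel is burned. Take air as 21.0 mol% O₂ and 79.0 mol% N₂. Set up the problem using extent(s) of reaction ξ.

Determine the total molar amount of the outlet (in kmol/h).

Stoichiometric O₂ = 4.5 × 482 = 2169 kmol/h; O₂ fed = 2169 × 1.529 = 3316 kmol/h.
N₂ fed = 3316 × 79/21 = 12480 kmol/h.
Fuel reacted = 0.97 × 482 → ξ = 467.5 kmol/h.
Outlet (n = n₀ + ν ξ):
  C₃H₆: 482 − 1(467.5) = 14.46
  O₂: 3316 − 4.5(467.5) = 1212
  N₂: 12480 (inert)
  CO₂: 0 + 3(467.5) = 1403
  H₂O: 0 + 3(467.5) = 1403
Total out = 14.46 + 1212 + 12480 + 1403 + 1403 = 16510 kmol/h.

16500 kmol/h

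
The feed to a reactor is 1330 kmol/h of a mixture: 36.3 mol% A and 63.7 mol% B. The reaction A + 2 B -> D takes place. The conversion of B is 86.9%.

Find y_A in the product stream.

0.193

B reacted = 0.869 × 847.2 = 736.2 kmol/h; ν_B = −2, so ξ = 736.2/2 = 368.1 kmol/h.
Outlet amounts (n = n₀ + ν ξ):
  A: 482.8 − 1(368.1) = 114.7
  B: 847.2 − 2(368.1) = 111
  D: 0 + 1(368.1) = 368.1
Total out = 593.8 kmol/h; y_A = 114.7 / 593.8 = 0.1931.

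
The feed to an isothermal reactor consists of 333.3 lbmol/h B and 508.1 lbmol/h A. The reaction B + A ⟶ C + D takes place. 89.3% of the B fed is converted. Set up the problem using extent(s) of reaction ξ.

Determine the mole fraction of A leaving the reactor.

0.25

B reacted = 0.893 × 333.3 = 297.6 lbmol/h; ν_B = −1, so ξ = 297.6/1 = 297.6 lbmol/h.
Outlet amounts (n = n₀ + ν ξ):
  B: 333.3 − 1(297.6) = 35.66
  A: 508.1 − 1(297.6) = 210.5
  C: 0 + 1(297.6) = 297.6
  D: 0 + 1(297.6) = 297.6
Total out = 841.4 lbmol/h; y_A = 210.5 / 841.4 = 0.2501.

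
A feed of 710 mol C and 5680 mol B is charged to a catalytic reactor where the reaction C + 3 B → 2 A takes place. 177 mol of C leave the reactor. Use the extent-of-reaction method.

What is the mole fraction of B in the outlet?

0.767

For C: n = n₀ − 1ξ → 177 = 710 − 1ξ, giving ξ = 533 mol.
Outlet amounts (n = n₀ + ν ξ):
  C: 710 − 1(533) = 177
  B: 5680 − 3(533) = 4081
  A: 0 + 2(533) = 1066
Total out = 5324 mol; y_B = 4081 / 5324 = 0.7665.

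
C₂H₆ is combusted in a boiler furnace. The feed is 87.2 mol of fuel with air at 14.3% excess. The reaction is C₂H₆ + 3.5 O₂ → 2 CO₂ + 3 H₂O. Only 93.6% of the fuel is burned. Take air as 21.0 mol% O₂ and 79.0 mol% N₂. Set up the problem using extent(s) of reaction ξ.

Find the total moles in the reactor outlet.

1790 mol

Stoichiometric O₂ = 3.5 × 87.2 = 305.2 mol; O₂ fed = 305.2 × 1.143 = 348.8 mol.
N₂ fed = 348.8 × 79/21 = 1312 mol.
Fuel reacted = 0.936 × 87.2 → ξ = 81.62 mol.
Outlet (n = n₀ + ν ξ):
  C₂H₆: 87.2 − 1(81.62) = 5.581
  O₂: 348.8 − 3.5(81.62) = 63.18
  N₂: 1312 (inert)
  CO₂: 0 + 2(81.62) = 163.2
  H₂O: 0 + 3(81.62) = 244.9
Total out = 5.581 + 63.18 + 1312 + 163.2 + 244.9 = 1789 mol.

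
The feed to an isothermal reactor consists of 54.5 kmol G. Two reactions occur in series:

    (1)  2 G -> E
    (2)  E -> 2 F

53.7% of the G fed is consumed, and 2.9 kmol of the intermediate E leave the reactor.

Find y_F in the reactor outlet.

Conversion of G: G consumed = 2ξ₁ = 0.537 × 54.5 → ξ₁ = 14.63 kmol.
E balance: n_E = 0 + 1ξ₁ − 1ξ₂ = 2.9 → ξ₂ = (1·14.63 − 2.9)/1 = 11.73 kmol.
Outlet amounts (n = n₀ + Σ ν·ξ):
  G: 54.5 − 2(14.63) = 25.23
  E: 0 + 1(14.63) − 1(11.73) = 2.9
  F: 0 + 2(11.73) = 23.47
Total out = 51.6 kmol; y_F = 23.47 / 51.6 = 0.4548.

0.455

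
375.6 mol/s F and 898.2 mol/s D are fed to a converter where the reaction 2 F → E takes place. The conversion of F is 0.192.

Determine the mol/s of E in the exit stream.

F reacted = 0.192 × 375.6 = 72.12 mol/s; ν_F = −2, so ξ = 72.12/2 = 36.06 mol/s.
Outlet amounts (n = n₀ + ν ξ):
  F: 375.6 − 2(36.06) = 303.5
  E: 0 + 1(36.06) = 36.06
  D: 898.2 (inert)

36.1 mol/s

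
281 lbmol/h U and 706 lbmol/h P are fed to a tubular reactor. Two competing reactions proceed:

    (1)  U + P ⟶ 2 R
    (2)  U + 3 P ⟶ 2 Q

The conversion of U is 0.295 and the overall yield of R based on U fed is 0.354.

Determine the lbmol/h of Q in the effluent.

Yield of R: 2ξ₁ / 281 = 0.354 → ξ₁ = 49.74 lbmol/h.
Conversion of U: 1ξ₁ + 1ξ₂ = 0.295 × 281 = 82.89 → ξ₂ = 33.16 lbmol/h.
Outlet amounts (n = n₀ + Σ ν·ξ):
  U: 281 − 1(49.74) − 1(33.16) = 198.1
  P: 706 − 1(49.74) − 3(33.16) = 556.8
  R: 0 + 2(49.74) = 99.47
  Q: 0 + 2(33.16) = 66.32

66.3 lbmol/h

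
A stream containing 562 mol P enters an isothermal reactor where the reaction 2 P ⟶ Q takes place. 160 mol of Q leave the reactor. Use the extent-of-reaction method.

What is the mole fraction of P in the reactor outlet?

For Q: n = n₀ + 1ξ → 160 = 0 + 1ξ, giving ξ = 160 mol.
Outlet amounts (n = n₀ + ν ξ):
  P: 562 − 2(160) = 242
  Q: 0 + 1(160) = 160
Total out = 402 mol; y_P = 242 / 402 = 0.602.

0.602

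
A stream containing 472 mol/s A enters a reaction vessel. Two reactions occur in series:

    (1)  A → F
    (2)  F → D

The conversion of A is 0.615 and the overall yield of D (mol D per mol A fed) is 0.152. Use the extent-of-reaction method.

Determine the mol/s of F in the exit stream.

Conversion of A: A consumed = 1ξ₁ = 0.615 × 472 → ξ₁ = 290.3 mol/s.
Yield of D: 1ξ₂ / 472 = 0.152 → ξ₂ = 71.74 mol/s.
Outlet amounts (n = n₀ + Σ ν·ξ):
  A: 472 − 1(290.3) = 181.7
  F: 0 + 1(290.3) − 1(71.74) = 218.5
  D: 0 + 1(71.74) = 71.74

219 mol/s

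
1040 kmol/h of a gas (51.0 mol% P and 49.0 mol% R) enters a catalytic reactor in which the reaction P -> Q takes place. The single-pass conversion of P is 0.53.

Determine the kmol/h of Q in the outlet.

281 kmol/h

P reacted = 0.53 × 530.4 = 281.1 kmol/h; ν_P = −1, so ξ = 281.1/1 = 281.1 kmol/h.
Outlet amounts (n = n₀ + ν ξ):
  P: 530.4 − 1(281.1) = 249.3
  Q: 0 + 1(281.1) = 281.1
  R: 509.6 (inert)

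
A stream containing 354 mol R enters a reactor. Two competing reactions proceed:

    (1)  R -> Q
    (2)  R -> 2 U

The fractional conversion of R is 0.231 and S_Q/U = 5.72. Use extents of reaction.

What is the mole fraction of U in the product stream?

Conversion of R: R consumed = 0.231 × 354 = 81.77 mol = 1ξ₁ + 1ξ₂.
Selectivity: 1ξ₁ / (2ξ₂) = 5.72 → ξ₁ = 11.44 ξ₂.
Substitute: (1·11.44 + 1) ξ₂ = 81.77 → ξ₂ = 6.573 mol, ξ₁ = 75.2 mol.
Outlet amounts (n = n₀ + Σ ν·ξ):
  R: 354 − 1(75.2) − 1(6.573) = 272.2
  Q: 0 + 1(75.2) = 75.2
  U: 0 + 2(6.573) = 13.15
Total out = 360.6 mol; y_U = 13.15 / 360.6 = 0.03646.

0.0365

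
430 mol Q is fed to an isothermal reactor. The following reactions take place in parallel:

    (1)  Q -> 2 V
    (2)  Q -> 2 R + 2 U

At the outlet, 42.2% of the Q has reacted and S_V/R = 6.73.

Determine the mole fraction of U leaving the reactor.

0.0713

Conversion of Q: Q consumed = 0.422 × 430 = 181.5 mol = 1ξ₁ + 1ξ₂.
Selectivity: 2ξ₁ / (2ξ₂) = 6.73 → ξ₁ = 6.73 ξ₂.
Substitute: (1·6.73 + 1) ξ₂ = 181.5 → ξ₂ = 23.47 mol, ξ₁ = 158 mol.
Outlet amounts (n = n₀ + Σ ν·ξ):
  Q: 430 − 1(158) − 1(23.47) = 248.5
  V: 0 + 2(158) = 316
  R: 0 + 2(23.47) = 46.95
  U: 0 + 2(23.47) = 46.95
Total out = 658.4 mol; y_U = 46.95 / 658.4 = 0.07131.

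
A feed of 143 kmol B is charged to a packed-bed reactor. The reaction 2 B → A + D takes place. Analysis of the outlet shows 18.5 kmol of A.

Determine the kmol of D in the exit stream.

18.5 kmol

For A: n = n₀ + 1ξ → 18.5 = 0 + 1ξ, giving ξ = 18.5 kmol.
Outlet amounts (n = n₀ + ν ξ):
  B: 143 − 2(18.5) = 106
  A: 0 + 1(18.5) = 18.5
  D: 0 + 1(18.5) = 18.5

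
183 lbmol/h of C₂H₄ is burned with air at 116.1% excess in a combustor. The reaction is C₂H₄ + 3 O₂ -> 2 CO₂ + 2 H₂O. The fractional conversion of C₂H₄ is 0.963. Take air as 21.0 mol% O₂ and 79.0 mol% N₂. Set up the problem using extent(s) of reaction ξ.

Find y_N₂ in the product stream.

0.765

Stoichiometric O₂ = 3 × 183 = 549 lbmol/h; O₂ fed = 549 × 2.161 = 1186 lbmol/h.
N₂ fed = 1186 × 79/21 = 4463 lbmol/h.
Fuel reacted = 0.963 × 183 → ξ = 176.2 lbmol/h.
Outlet (n = n₀ + ν ξ):
  C₂H₄: 183 − 1(176.2) = 6.771
  O₂: 1186 − 3(176.2) = 657.7
  N₂: 4463 (inert)
  CO₂: 0 + 2(176.2) = 352.5
  H₂O: 0 + 2(176.2) = 352.5
Total out = 5832 lbmol/h; y_N₂ = 4463 / 5832 = 0.7652.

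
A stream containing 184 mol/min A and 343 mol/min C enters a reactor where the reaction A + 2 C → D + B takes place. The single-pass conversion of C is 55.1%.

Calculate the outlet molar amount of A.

89.5 mol/min

C reacted = 0.551 × 343 = 189 mol/min; ν_C = −2, so ξ = 189/2 = 94.5 mol/min.
Outlet amounts (n = n₀ + ν ξ):
  A: 184 − 1(94.5) = 89.5
  C: 343 − 2(94.5) = 154
  D: 0 + 1(94.5) = 94.5
  B: 0 + 1(94.5) = 94.5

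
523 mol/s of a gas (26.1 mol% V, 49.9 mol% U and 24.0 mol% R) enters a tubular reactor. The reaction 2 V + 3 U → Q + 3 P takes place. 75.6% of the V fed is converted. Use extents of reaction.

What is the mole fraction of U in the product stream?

V reacted = 0.756 × 136.5 = 103.2 mol/s; ν_V = −2, so ξ = 103.2/2 = 51.6 mol/s.
Outlet amounts (n = n₀ + ν ξ):
  V: 136.5 − 2(51.6) = 33.31
  U: 261 − 3(51.6) = 106.2
  Q: 0 + 1(51.6) = 51.6
  P: 0 + 3(51.6) = 154.8
  R: 125.5 (inert)
Total out = 471.4 mol/s; y_U = 106.2 / 471.4 = 0.2252.

0.225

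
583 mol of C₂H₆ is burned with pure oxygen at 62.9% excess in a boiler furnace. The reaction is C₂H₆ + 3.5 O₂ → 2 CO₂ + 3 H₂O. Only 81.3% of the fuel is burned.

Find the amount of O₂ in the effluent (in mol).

1670 mol

Stoichiometric O₂ = 3.5 × 583 = 2040 mol; O₂ fed = 2040 × 1.629 = 3324 mol.
Fuel reacted = 0.813 × 583 → ξ = 474 mol.
Outlet (n = n₀ + ν ξ):
  C₂H₆: 583 − 1(474) = 109
  O₂: 3324 − 3.5(474) = 1665
  CO₂: 0 + 2(474) = 948
  H₂O: 0 + 3(474) = 1422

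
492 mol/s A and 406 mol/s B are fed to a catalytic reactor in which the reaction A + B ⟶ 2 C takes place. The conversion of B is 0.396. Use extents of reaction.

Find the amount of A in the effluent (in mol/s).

331 mol/s

B reacted = 0.396 × 406 = 160.8 mol/s; ν_B = −1, so ξ = 160.8/1 = 160.8 mol/s.
Outlet amounts (n = n₀ + ν ξ):
  A: 492 − 1(160.8) = 331.2
  B: 406 − 1(160.8) = 245.2
  C: 0 + 2(160.8) = 321.6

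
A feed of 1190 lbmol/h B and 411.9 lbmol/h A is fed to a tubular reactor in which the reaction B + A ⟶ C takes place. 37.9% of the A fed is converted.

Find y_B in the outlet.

0.715

A reacted = 0.379 × 411.9 = 156.1 lbmol/h; ν_A = −1, so ξ = 156.1/1 = 156.1 lbmol/h.
Outlet amounts (n = n₀ + ν ξ):
  B: 1190 − 1(156.1) = 1034
  A: 411.9 − 1(156.1) = 255.8
  C: 0 + 1(156.1) = 156.1
Total out = 1446 lbmol/h; y_B = 1034 / 1446 = 0.7151.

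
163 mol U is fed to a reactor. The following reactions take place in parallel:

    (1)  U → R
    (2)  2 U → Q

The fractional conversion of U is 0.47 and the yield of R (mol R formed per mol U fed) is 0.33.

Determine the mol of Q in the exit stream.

Yield of R: 1ξ₁ / 163 = 0.33 → ξ₁ = 53.79 mol.
Conversion of U: 1ξ₁ + 2ξ₂ = 0.47 × 163 = 76.61 → ξ₂ = 11.41 mol.
Outlet amounts (n = n₀ + Σ ν·ξ):
  U: 163 − 1(53.79) − 2(11.41) = 86.39
  R: 0 + 1(53.79) = 53.79
  Q: 0 + 1(11.41) = 11.41

11.4 mol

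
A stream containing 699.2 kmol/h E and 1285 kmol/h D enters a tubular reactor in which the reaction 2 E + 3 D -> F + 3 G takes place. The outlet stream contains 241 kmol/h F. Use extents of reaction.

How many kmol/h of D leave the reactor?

562 kmol/h

For F: n = n₀ + 1ξ → 241 = 0 + 1ξ, giving ξ = 241 kmol/h.
Outlet amounts (n = n₀ + ν ξ):
  E: 699.2 − 2(241) = 217.2
  D: 1285 − 3(241) = 562
  F: 0 + 1(241) = 241
  G: 0 + 3(241) = 723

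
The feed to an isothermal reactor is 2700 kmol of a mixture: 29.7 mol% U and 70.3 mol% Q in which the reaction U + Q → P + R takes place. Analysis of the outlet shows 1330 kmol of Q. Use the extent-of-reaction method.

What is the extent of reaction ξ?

ξ = 568 kmol

For Q: n = n₀ − 1ξ → 1330 = 1898 − 1ξ, giving ξ = 568.1 kmol.
Outlet amounts (n = n₀ + ν ξ):
  U: 801.9 − 1(568.1) = 233.8
  Q: 1898 − 1(568.1) = 1330
  P: 0 + 1(568.1) = 568.1
  R: 0 + 1(568.1) = 568.1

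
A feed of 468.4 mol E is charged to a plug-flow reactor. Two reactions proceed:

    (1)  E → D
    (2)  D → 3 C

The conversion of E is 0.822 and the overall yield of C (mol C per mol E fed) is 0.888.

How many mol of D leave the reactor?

246 mol

Conversion of E: E consumed = 1ξ₁ = 0.822 × 468.4 → ξ₁ = 385 mol.
Yield of C: 3ξ₂ / 468.4 = 0.888 → ξ₂ = 138.6 mol.
Outlet amounts (n = n₀ + Σ ν·ξ):
  E: 468.4 − 1(385) = 83.38
  D: 0 + 1(385) − 1(138.6) = 246.4
  C: 0 + 3(138.6) = 415.9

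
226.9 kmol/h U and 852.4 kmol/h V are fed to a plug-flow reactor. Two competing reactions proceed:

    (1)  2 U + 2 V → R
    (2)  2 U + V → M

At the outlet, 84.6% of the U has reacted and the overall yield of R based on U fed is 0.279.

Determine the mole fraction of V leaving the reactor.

Yield of R: 1ξ₁ / 226.9 = 0.279 → ξ₁ = 63.31 kmol/h.
Conversion of U: 2ξ₁ + 2ξ₂ = 0.846 × 226.9 = 192 → ξ₂ = 32.67 kmol/h.
Outlet amounts (n = n₀ + Σ ν·ξ):
  U: 226.9 − 2(63.31) − 2(32.67) = 34.94
  V: 852.4 − 2(63.31) − 1(32.67) = 693.1
  R: 0 + 1(63.31) = 63.31
  M: 0 + 1(32.67) = 32.67
Total out = 824 kmol/h; y_V = 693.1 / 824 = 0.8411.

0.841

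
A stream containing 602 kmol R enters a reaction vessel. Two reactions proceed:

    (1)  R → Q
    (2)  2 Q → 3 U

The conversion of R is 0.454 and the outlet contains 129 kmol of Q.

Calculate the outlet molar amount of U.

216 kmol

Conversion of R: R consumed = 1ξ₁ = 0.454 × 602 → ξ₁ = 273.3 kmol.
Q balance: n_Q = 0 + 1ξ₁ − 2ξ₂ = 129 → ξ₂ = (1·273.3 − 129)/2 = 72.15 kmol.
Outlet amounts (n = n₀ + Σ ν·ξ):
  R: 602 − 1(273.3) = 328.7
  Q: 0 + 1(273.3) − 2(72.15) = 129
  U: 0 + 3(72.15) = 216.5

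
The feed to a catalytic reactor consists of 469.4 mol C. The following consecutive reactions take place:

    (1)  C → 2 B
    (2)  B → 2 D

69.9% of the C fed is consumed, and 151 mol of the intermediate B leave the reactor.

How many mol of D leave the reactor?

1010 mol

Conversion of C: C consumed = 1ξ₁ = 0.699 × 469.4 → ξ₁ = 328.1 mol.
B balance: n_B = 0 + 2ξ₁ − 1ξ₂ = 151 → ξ₂ = (2·328.1 − 151)/1 = 505.2 mol.
Outlet amounts (n = n₀ + Σ ν·ξ):
  C: 469.4 − 1(328.1) = 141.3
  B: 0 + 2(328.1) − 1(505.2) = 151
  D: 0 + 2(505.2) = 1010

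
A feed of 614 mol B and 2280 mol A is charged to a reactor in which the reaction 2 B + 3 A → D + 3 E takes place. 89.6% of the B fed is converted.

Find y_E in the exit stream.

B reacted = 0.896 × 614 = 550.1 mol; ν_B = −2, so ξ = 550.1/2 = 275.1 mol.
Outlet amounts (n = n₀ + ν ξ):
  B: 614 − 2(275.1) = 63.86
  A: 2280 − 3(275.1) = 1455
  D: 0 + 1(275.1) = 275.1
  E: 0 + 3(275.1) = 825.2
Total out = 2619 mol; y_E = 825.2 / 2619 = 0.3151.

0.315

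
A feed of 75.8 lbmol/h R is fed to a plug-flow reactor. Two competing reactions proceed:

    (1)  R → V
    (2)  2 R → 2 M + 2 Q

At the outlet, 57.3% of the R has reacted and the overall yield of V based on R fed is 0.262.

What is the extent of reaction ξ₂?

ξ₂ = 11.8 lbmol/h

Yield of V: 1ξ₁ / 75.8 = 0.262 → ξ₁ = 19.86 lbmol/h.
Conversion of R: 1ξ₁ + 2ξ₂ = 0.573 × 75.8 = 43.43 → ξ₂ = 11.79 lbmol/h.
Outlet amounts (n = n₀ + Σ ν·ξ):
  R: 75.8 − 1(19.86) − 2(11.79) = 32.37
  V: 0 + 1(19.86) = 19.86
  M: 0 + 2(11.79) = 23.57
  Q: 0 + 2(11.79) = 23.57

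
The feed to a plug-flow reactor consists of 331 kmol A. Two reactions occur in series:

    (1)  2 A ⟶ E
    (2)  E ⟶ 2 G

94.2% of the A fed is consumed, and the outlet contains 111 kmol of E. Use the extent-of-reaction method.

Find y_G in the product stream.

Conversion of A: A consumed = 2ξ₁ = 0.942 × 331 → ξ₁ = 155.9 kmol.
E balance: n_E = 0 + 1ξ₁ − 1ξ₂ = 111 → ξ₂ = (1·155.9 − 111)/1 = 44.9 kmol.
Outlet amounts (n = n₀ + Σ ν·ξ):
  A: 331 − 2(155.9) = 19.2
  E: 0 + 1(155.9) − 1(44.9) = 111
  G: 0 + 2(44.9) = 89.8
Total out = 220 kmol; y_G = 89.8 / 220 = 0.4082.

0.408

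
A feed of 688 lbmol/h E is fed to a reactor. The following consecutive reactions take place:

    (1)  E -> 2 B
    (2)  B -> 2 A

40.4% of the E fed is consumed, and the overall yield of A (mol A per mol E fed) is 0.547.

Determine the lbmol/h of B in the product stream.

368 lbmol/h

Conversion of E: E consumed = 1ξ₁ = 0.404 × 688 → ξ₁ = 278 lbmol/h.
Yield of A: 2ξ₂ / 688 = 0.547 → ξ₂ = 188.2 lbmol/h.
Outlet amounts (n = n₀ + Σ ν·ξ):
  E: 688 − 1(278) = 410
  B: 0 + 2(278) − 1(188.2) = 367.7
  A: 0 + 2(188.2) = 376.3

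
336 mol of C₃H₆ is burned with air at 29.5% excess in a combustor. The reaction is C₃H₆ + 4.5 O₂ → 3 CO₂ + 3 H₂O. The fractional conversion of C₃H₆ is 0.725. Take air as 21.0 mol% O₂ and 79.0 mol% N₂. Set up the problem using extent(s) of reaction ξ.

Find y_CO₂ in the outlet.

0.0747

Stoichiometric O₂ = 4.5 × 336 = 1512 mol; O₂ fed = 1512 × 1.295 = 1958 mol.
N₂ fed = 1958 × 79/21 = 7366 mol.
Fuel reacted = 0.725 × 336 → ξ = 243.6 mol.
Outlet (n = n₀ + ν ξ):
  C₃H₆: 336 − 1(243.6) = 92.4
  O₂: 1958 − 4.5(243.6) = 861.8
  N₂: 7366 (inert)
  CO₂: 0 + 3(243.6) = 730.8
  H₂O: 0 + 3(243.6) = 730.8
Total out = 9782 mol; y_CO₂ = 730.8 / 9782 = 0.07471.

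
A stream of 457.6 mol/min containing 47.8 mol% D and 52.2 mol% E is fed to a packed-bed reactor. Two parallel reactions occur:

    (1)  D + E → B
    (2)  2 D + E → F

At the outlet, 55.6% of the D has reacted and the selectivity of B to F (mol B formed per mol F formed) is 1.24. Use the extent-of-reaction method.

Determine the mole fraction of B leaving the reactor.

0.139

Conversion of D: D consumed = 0.556 × 218.7 = 121.6 mol/min = 1ξ₁ + 2ξ₂.
Selectivity: 1ξ₁ / (1ξ₂) = 1.24 → ξ₁ = 1.24 ξ₂.
Substitute: (1·1.24 + 2) ξ₂ = 121.6 → ξ₂ = 37.54 mol/min, ξ₁ = 46.54 mol/min.
Outlet amounts (n = n₀ + Σ ν·ξ):
  D: 218.7 − 1(46.54) − 2(37.54) = 97.12
  E: 238.9 − 1(46.54) − 1(37.54) = 154.8
  B: 0 + 1(46.54) = 46.54
  F: 0 + 1(37.54) = 37.54
Total out = 336 mol/min; y_B = 46.54 / 336 = 0.1385.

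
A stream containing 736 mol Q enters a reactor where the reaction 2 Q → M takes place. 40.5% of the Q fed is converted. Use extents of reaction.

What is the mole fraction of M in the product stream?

0.254

Q reacted = 0.405 × 736 = 298.1 mol; ν_Q = −2, so ξ = 298.1/2 = 149 mol.
Outlet amounts (n = n₀ + ν ξ):
  Q: 736 − 2(149) = 437.9
  M: 0 + 1(149) = 149
Total out = 587 mol; y_M = 149 / 587 = 0.2539.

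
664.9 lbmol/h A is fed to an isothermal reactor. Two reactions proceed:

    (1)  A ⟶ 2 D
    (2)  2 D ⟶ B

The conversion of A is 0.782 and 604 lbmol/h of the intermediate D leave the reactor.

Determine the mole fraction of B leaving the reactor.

0.225

Conversion of A: A consumed = 1ξ₁ = 0.782 × 664.9 → ξ₁ = 520 lbmol/h.
D balance: n_D = 0 + 2ξ₁ − 2ξ₂ = 604 → ξ₂ = (2·520 − 604)/2 = 218 lbmol/h.
Outlet amounts (n = n₀ + Σ ν·ξ):
  A: 664.9 − 1(520) = 144.9
  D: 0 + 2(520) − 2(218) = 604
  B: 0 + 1(218) = 218
Total out = 966.9 lbmol/h; y_B = 218 / 966.9 = 0.2254.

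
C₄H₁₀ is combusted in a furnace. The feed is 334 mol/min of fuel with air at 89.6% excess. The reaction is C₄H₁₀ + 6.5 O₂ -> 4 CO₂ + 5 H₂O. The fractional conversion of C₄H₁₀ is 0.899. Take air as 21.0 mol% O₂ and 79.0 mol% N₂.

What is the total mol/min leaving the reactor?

20400 mol/min

Stoichiometric O₂ = 6.5 × 334 = 2171 mol/min; O₂ fed = 2171 × 1.896 = 4116 mol/min.
N₂ fed = 4116 × 79/21 = 15480 mol/min.
Fuel reacted = 0.899 × 334 → ξ = 300.3 mol/min.
Outlet (n = n₀ + ν ξ):
  C₄H₁₀: 334 − 1(300.3) = 33.73
  O₂: 4116 − 6.5(300.3) = 2164
  N₂: 15480 (inert)
  CO₂: 0 + 4(300.3) = 1201
  H₂O: 0 + 5(300.3) = 1501
Total out = 33.73 + 2164 + 15480 + 1201 + 1501 = 20390 mol/min.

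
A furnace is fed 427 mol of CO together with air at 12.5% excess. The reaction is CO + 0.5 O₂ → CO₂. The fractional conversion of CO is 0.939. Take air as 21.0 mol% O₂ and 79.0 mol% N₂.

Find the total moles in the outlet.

Stoichiometric O₂ = 0.5 × 427 = 213.5 mol; O₂ fed = 213.5 × 1.125 = 240.2 mol.
N₂ fed = 240.2 × 79/21 = 903.6 mol.
Fuel reacted = 0.939 × 427 → ξ = 401 mol.
Outlet (n = n₀ + ν ξ):
  CO: 427 − 1(401) = 26.05
  O₂: 240.2 − 0.5(401) = 39.71
  N₂: 903.6 (inert)
  CO₂: 0 + 1(401) = 401
Total out = 26.05 + 39.71 + 903.6 + 401 = 1370 mol.

1370 mol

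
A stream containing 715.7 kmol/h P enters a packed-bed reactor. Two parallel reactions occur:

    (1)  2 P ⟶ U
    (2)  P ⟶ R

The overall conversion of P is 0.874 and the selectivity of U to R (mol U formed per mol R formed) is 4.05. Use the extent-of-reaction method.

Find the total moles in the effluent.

Conversion of P: P consumed = 0.874 × 715.7 = 625.5 kmol/h = 2ξ₁ + 1ξ₂.
Selectivity: 1ξ₁ / (1ξ₂) = 4.05 → ξ₁ = 4.05 ξ₂.
Substitute: (2·4.05 + 1) ξ₂ = 625.5 → ξ₂ = 68.74 kmol/h, ξ₁ = 278.4 kmol/h.
Outlet amounts (n = n₀ + Σ ν·ξ):
  P: 715.7 − 2(278.4) − 1(68.74) = 90.18
  U: 0 + 1(278.4) = 278.4
  R: 0 + 1(68.74) = 68.74
Total out = 90.18 + 278.4 + 68.74 = 437.3 kmol/h.

437 kmol/h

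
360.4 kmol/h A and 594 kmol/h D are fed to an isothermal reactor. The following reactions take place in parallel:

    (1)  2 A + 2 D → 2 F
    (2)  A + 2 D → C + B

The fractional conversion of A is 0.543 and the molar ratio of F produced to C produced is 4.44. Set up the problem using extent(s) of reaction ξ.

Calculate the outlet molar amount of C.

Conversion of A: A consumed = 0.543 × 360.4 = 195.7 kmol/h = 2ξ₁ + 1ξ₂.
Selectivity: 2ξ₁ / (1ξ₂) = 4.44 → ξ₁ = 2.22 ξ₂.
Substitute: (2·2.22 + 1) ξ₂ = 195.7 → ξ₂ = 35.97 kmol/h, ξ₁ = 79.86 kmol/h.
Outlet amounts (n = n₀ + Σ ν·ξ):
  A: 360.4 − 2(79.86) − 1(35.97) = 164.7
  D: 594 − 2(79.86) − 2(35.97) = 362.3
  F: 0 + 2(79.86) = 159.7
  C: 0 + 1(35.97) = 35.97
  B: 0 + 1(35.97) = 35.97

36 kmol/h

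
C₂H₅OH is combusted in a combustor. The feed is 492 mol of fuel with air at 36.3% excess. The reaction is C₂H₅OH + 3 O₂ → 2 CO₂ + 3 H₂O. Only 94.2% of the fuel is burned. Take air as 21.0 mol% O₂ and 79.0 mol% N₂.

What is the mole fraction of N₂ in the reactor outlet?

Stoichiometric O₂ = 3 × 492 = 1476 mol; O₂ fed = 1476 × 1.363 = 2012 mol.
N₂ fed = 2012 × 79/21 = 7568 mol.
Fuel reacted = 0.942 × 492 → ξ = 463.5 mol.
Outlet (n = n₀ + ν ξ):
  C₂H₅OH: 492 − 1(463.5) = 28.54
  O₂: 2012 − 3(463.5) = 621.4
  N₂: 7568 (inert)
  CO₂: 0 + 2(463.5) = 926.9
  H₂O: 0 + 3(463.5) = 1390
Total out = 10540 mol; y_N₂ = 7568 / 10540 = 0.7184.

0.718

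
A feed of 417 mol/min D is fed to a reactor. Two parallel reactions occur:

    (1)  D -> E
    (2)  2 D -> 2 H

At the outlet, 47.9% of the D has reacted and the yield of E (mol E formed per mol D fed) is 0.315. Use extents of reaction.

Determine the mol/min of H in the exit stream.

Yield of E: 1ξ₁ / 417 = 0.315 → ξ₁ = 131.4 mol/min.
Conversion of D: 1ξ₁ + 2ξ₂ = 0.479 × 417 = 199.7 → ξ₂ = 34.19 mol/min.
Outlet amounts (n = n₀ + Σ ν·ξ):
  D: 417 − 1(131.4) − 2(34.19) = 217.3
  E: 0 + 1(131.4) = 131.4
  H: 0 + 2(34.19) = 68.39

68.4 mol/min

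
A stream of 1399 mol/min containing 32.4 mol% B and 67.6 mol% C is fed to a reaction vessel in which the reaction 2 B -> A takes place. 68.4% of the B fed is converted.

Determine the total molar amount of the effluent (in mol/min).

1240 mol/min

B reacted = 0.684 × 453.3 = 310 mol/min; ν_B = −2, so ξ = 310/2 = 155 mol/min.
Outlet amounts (n = n₀ + ν ξ):
  B: 453.3 − 2(155) = 143.2
  A: 0 + 1(155) = 155
  C: 945.7 (inert)
Total out = 143.2 + 155 + 945.7 = 1244 mol/min.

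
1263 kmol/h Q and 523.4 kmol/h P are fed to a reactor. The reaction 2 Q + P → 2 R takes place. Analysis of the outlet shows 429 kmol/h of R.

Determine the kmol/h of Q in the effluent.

834 kmol/h

For R: n = n₀ + 2ξ → 429 = 0 + 2ξ, giving ξ = 214.5 kmol/h.
Outlet amounts (n = n₀ + ν ξ):
  Q: 1263 − 2(214.5) = 834
  P: 523.4 − 1(214.5) = 308.9
  R: 0 + 2(214.5) = 429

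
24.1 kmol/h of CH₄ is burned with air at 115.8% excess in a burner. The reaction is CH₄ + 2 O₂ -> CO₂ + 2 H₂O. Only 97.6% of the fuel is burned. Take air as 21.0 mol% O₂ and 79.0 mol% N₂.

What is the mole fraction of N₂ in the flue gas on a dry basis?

Stoichiometric O₂ = 2 × 24.1 = 48.2 kmol/h; O₂ fed = 48.2 × 2.158 = 104 kmol/h.
N₂ fed = 104 × 79/21 = 391.3 kmol/h.
Fuel reacted = 0.976 × 24.1 → ξ = 23.52 kmol/h.
Outlet (n = n₀ + ν ξ):
  CH₄: 24.1 − 1(23.52) = 0.5784
  O₂: 104 − 2(23.52) = 56.97
  N₂: 391.3 (inert)
  CO₂: 0 + 1(23.52) = 23.52
  H₂O: 0 + 2(23.52) = 47.04
Dry total = 472.4 kmol/h; y_N₂ (dry) = 391.3 / 472.4 = 0.8284.

0.828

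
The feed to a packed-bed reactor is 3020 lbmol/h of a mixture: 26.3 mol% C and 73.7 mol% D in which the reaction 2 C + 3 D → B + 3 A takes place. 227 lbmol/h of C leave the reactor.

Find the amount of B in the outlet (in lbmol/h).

For C: n = n₀ − 2ξ → 227 = 794.3 − 2ξ, giving ξ = 283.6 lbmol/h.
Outlet amounts (n = n₀ + ν ξ):
  C: 794.3 − 2(283.6) = 227
  D: 2226 − 3(283.6) = 1375
  B: 0 + 1(283.6) = 283.6
  A: 0 + 3(283.6) = 850.9

284 lbmol/h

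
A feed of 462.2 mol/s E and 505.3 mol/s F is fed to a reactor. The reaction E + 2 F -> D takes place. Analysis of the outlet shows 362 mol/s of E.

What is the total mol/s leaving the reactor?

767 mol/s

For E: n = n₀ − 1ξ → 362 = 462.2 − 1ξ, giving ξ = 100.2 mol/s.
Outlet amounts (n = n₀ + ν ξ):
  E: 462.2 − 1(100.2) = 362
  F: 505.3 − 2(100.2) = 304.9
  D: 0 + 1(100.2) = 100.2
Total out = 362 + 304.9 + 100.2 = 767.1 mol/s.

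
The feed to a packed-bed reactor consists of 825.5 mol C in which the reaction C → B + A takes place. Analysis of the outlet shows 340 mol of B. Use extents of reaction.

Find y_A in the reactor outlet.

For B: n = n₀ + 1ξ → 340 = 0 + 1ξ, giving ξ = 340 mol.
Outlet amounts (n = n₀ + ν ξ):
  C: 825.5 − 1(340) = 485.5
  B: 0 + 1(340) = 340
  A: 0 + 1(340) = 340
Total out = 1166 mol; y_A = 340 / 1166 = 0.2917.

0.292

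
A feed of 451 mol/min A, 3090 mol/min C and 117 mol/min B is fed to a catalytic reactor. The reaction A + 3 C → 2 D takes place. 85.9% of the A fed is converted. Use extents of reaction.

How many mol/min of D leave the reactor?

775 mol/min

A reacted = 0.859 × 451 = 387.4 mol/min; ν_A = −1, so ξ = 387.4/1 = 387.4 mol/min.
Outlet amounts (n = n₀ + ν ξ):
  A: 451 − 1(387.4) = 63.59
  C: 3090 − 3(387.4) = 1928
  D: 0 + 2(387.4) = 774.8
  B: 117 (inert)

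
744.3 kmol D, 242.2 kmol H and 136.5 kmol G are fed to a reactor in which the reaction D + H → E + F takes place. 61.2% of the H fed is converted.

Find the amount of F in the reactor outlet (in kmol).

148 kmol

H reacted = 0.612 × 242.2 = 148.2 kmol; ν_H = −1, so ξ = 148.2/1 = 148.2 kmol.
Outlet amounts (n = n₀ + ν ξ):
  D: 744.3 − 1(148.2) = 596.1
  H: 242.2 − 1(148.2) = 93.97
  E: 0 + 1(148.2) = 148.2
  F: 0 + 1(148.2) = 148.2
  G: 136.5 (inert)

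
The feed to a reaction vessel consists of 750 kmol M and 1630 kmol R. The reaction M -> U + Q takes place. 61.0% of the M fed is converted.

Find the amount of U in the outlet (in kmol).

458 kmol

M reacted = 0.61 × 750 = 457.5 kmol; ν_M = −1, so ξ = 457.5/1 = 457.5 kmol.
Outlet amounts (n = n₀ + ν ξ):
  M: 750 − 1(457.5) = 292.5
  U: 0 + 1(457.5) = 457.5
  Q: 0 + 1(457.5) = 457.5
  R: 1630 (inert)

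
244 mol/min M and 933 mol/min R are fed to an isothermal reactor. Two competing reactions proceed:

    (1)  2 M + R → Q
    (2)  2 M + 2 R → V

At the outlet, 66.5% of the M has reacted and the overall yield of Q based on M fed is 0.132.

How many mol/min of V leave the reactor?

48.9 mol/min

Yield of Q: 1ξ₁ / 244 = 0.132 → ξ₁ = 32.21 mol/min.
Conversion of M: 2ξ₁ + 2ξ₂ = 0.665 × 244 = 162.3 → ξ₂ = 48.92 mol/min.
Outlet amounts (n = n₀ + Σ ν·ξ):
  M: 244 − 2(32.21) − 2(48.92) = 81.74
  R: 933 − 1(32.21) − 2(48.92) = 802.9
  Q: 0 + 1(32.21) = 32.21
  V: 0 + 1(48.92) = 48.92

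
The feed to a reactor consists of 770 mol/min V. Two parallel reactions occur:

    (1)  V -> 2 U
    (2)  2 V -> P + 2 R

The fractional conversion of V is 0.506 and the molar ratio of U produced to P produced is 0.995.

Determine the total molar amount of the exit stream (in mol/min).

Conversion of V: V consumed = 0.506 × 770 = 389.6 mol/min = 1ξ₁ + 2ξ₂.
Selectivity: 2ξ₁ / (1ξ₂) = 0.995 → ξ₁ = 0.4975 ξ₂.
Substitute: (1·0.4975 + 2) ξ₂ = 389.6 → ξ₂ = 156 mol/min, ξ₁ = 77.61 mol/min.
Outlet amounts (n = n₀ + Σ ν·ξ):
  V: 770 − 1(77.61) − 2(156) = 380.4
  U: 0 + 2(77.61) = 155.2
  P: 0 + 1(156) = 156
  R: 0 + 2(156) = 312
Total out = 380.4 + 155.2 + 156 + 312 = 1004 mol/min.

1000 mol/min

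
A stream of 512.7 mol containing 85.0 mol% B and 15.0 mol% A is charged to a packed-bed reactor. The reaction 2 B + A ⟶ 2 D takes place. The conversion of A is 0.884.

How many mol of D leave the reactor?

A reacted = 0.884 × 76.91 = 67.98 mol; ν_A = −1, so ξ = 67.98/1 = 67.98 mol.
Outlet amounts (n = n₀ + ν ξ):
  B: 435.8 − 2(67.98) = 299.8
  A: 76.91 − 1(67.98) = 8.921
  D: 0 + 2(67.98) = 136

136 mol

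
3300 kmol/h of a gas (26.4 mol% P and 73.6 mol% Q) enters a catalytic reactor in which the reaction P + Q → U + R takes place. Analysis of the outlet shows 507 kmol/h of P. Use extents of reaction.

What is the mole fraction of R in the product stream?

0.11

For P: n = n₀ − 1ξ → 507 = 871.2 − 1ξ, giving ξ = 364.2 kmol/h.
Outlet amounts (n = n₀ + ν ξ):
  P: 871.2 − 1(364.2) = 507
  Q: 2429 − 1(364.2) = 2065
  U: 0 + 1(364.2) = 364.2
  R: 0 + 1(364.2) = 364.2
Total out = 3300 kmol/h; y_R = 364.2 / 3300 = 0.1104.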